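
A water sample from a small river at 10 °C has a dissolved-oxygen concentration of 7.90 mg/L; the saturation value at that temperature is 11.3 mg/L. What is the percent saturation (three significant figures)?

69.9 % saturation

% saturation = C/C_s × 100 = 7.90/11.3 × 100 = 69.9 %.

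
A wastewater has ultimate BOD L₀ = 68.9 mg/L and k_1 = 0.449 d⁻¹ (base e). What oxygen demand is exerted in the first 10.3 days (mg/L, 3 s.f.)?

y_t = L₀(1 − e^(−k_1 t)) = 68.9 × (1 − e^(−0.449×10.3))
= 68.9 × (1 − 0.009807) = 68.9 × 0.9902 = 68.22 mg/L.

y ≈ 68.2 mg/L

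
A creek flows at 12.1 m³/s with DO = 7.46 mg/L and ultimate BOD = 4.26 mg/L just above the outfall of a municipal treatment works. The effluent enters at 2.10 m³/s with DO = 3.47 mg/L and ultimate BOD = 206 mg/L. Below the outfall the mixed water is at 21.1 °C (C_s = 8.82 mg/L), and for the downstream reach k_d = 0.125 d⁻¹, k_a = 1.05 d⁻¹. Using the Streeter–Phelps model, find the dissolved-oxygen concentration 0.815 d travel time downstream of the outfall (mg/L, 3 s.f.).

Mixed DO = (12.1×7.46 + 2.10×3.47)/(12.1+2.10) = 97.55/14.20 = 6.870 mg/L.
Mixed L₀ = (12.1×4.26 + 2.10×206)/(14.20) = 484.1/14.20 = 34.09 mg/L.
Initial deficit D₀ = C_s − DO₀ = 8.82 − 6.870 = 1.950 mg/L.
D(0.815) = [0.125×34.09/(1.05−0.125)](e^(−0.125×0.815) − e^(−1.05×0.815)) + 1.950 e^(−1.05×0.815)
= 4.607 × (0.9031 − 0.4250) + 1.950 × 0.4250 = 3.032 mg/L.
DO = 8.82 − 3.032 = 5.788 mg/L.

DO ≈ 5.79 mg/L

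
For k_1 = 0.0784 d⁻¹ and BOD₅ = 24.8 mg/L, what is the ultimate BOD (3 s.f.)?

L₀ ≈ 76.5 mg/L

BOD₅ = L₀(1 − e^(−5k_1)) ⇒ L₀ = BOD₅ / (1 − e^(−5×0.0784))
= 24.8 / (1 − 0.6757) = 24.8 / 0.3243 = 76.47 mg/L.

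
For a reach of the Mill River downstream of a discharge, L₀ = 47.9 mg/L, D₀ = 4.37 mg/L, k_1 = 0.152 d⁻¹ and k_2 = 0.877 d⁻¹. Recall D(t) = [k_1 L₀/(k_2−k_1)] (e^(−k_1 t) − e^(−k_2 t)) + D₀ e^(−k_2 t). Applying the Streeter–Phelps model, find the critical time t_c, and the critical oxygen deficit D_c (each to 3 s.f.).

With k_2/k_1 = 5.770 and 1 − D₀(k_2−k_1)/(k_1 L₀) = 0.5648,
t_c = ln(5.770 × 0.5648) / (0.877 − 0.152) = ln(3.259) / 0.7250 = 1.181/0.7250 = 1.630 d.
D_c = (k_1/k_2) L₀ e^(−k_1 t_c) = (0.152/0.877) × 47.9 × e^(−0.152×1.630) = 0.1733 × 47.9 × 0.7806 = 6.480 mg/L.

t_c ≈ 1.63 d; D_c ≈ 6.48 mg/L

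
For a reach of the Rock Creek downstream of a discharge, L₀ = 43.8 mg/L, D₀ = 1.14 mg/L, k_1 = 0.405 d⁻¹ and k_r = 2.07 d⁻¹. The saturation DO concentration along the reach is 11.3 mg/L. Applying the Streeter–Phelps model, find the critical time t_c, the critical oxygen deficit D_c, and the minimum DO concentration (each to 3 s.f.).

With k_r/k_1 = 5.111 and 1 − D₀(k_r−k_1)/(k_1 L₀) = 0.8930,
t_c = ln(5.111 × 0.8930) / (2.07 − 0.405) = ln(4.564) / 1.665 = 1.518/1.665 = 0.9119 d.
D_c = (k_1/k_r) L₀ e^(−k_1 t_c) = (0.405/2.07) × 43.8 × e^(−0.405×0.9119) = 0.1957 × 43.8 × 0.6912 = 5.923 mg/L.
Minimum DO = C_s − D_c = 11.3 − 5.923 = 5.377 mg/L.

t_c ≈ 0.912 d; D_c ≈ 5.92 mg/L; min DO ≈ 5.38 mg/L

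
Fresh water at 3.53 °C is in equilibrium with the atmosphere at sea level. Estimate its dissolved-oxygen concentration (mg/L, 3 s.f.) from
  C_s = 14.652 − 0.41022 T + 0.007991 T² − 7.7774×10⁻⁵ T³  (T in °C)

C_s ≈ 13.3 mg/L

C_s = 14.652 − 0.41022×3.53 + 0.007991×3.53² − 7.7774×10⁻⁵×3.53³ = 13.30 mg/L.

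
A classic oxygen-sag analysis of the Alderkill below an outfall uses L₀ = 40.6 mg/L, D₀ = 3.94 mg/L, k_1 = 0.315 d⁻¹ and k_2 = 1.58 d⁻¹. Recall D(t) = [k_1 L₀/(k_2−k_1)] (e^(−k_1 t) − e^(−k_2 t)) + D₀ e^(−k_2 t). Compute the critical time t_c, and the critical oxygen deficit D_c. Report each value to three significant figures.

t_c ≈ 0.884 d; D_c ≈ 6.13 mg/L

At the critical point dD/dt = 0, so k_1 L₀ e^(−k_1 t) = k_2 D. Substituting D(t) from the Streeter–Phelps equation and solving for t gives
t_c = ln[(k_2/k_1)(1 − D₀(k_2−k_1)/(k_1 L₀))] / (k_2−k_1).
Here k_2−k_1 = 1.265 d⁻¹ and 1 − D₀(k_2−k_1)/(k_1 L₀) = 1 − 3.94×1.265/(0.315×40.6) = 0.6103, so
t_c = ln(5.016 × 0.6103) / 1.265 = 1.119 / 1.265 = 0.8844 d.
D_c = (k_1/k_2) L₀ e^(−k_1 t_c) = (0.315/1.58) × 40.6 × e^(−0.315×0.8844) = 0.1994 × 40.6 × 0.7569 = 6.126 mg/L.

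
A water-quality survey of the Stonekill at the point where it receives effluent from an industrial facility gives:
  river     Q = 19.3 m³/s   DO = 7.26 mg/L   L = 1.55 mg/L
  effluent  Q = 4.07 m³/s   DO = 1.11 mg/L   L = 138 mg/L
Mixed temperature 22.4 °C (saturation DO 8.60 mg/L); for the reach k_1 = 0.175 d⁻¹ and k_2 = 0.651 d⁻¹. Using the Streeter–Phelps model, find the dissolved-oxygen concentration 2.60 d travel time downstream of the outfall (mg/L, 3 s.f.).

Mixed DO = (19.3×7.26 + 4.07×1.11)/(19.3+4.07) = 144.6/23.37 = 6.189 mg/L.
Mixed L₀ = (19.3×1.55 + 4.07×138)/(23.37) = 591.6/23.37 = 25.31 mg/L.
Initial deficit D₀ = C_s − DO₀ = 8.60 − 6.189 = 2.411 mg/L.
D(2.60) = [0.175×25.31/(0.651−0.175)](e^(−0.175×2.60) − e^(−0.651×2.60)) + 2.411 e^(−0.651×2.60)
= 9.306 × (0.6344 − 0.1840) + 2.411 × 0.1840 = 4.635 mg/L.
DO = 8.60 − 4.635 = 3.965 mg/L.

DO ≈ 3.96 mg/L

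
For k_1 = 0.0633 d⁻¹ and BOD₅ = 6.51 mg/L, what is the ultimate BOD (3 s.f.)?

BOD₅ = L₀(1 − e^(−5k_1)) ⇒ L₀ = BOD₅ / (1 − e^(−5×0.0633))
= 6.51 / (1 − 0.7287) = 6.51 / 0.2713 = 24.00 mg/L.

L₀ ≈ 24.0 mg/L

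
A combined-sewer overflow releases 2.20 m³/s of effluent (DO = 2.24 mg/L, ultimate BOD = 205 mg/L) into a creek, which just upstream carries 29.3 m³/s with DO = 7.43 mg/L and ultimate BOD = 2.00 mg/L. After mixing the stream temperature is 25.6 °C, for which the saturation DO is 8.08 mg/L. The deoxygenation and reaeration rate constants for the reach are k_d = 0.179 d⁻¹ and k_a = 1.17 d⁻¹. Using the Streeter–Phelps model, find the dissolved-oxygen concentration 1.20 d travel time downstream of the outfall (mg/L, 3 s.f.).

DO ≈ 6.19 mg/L

Mixed DO = (29.3×7.43 + 2.20×2.24)/(29.3+2.20) = 222.6/31.50 = 7.068 mg/L.
Mixed L₀ = (29.3×2.00 + 2.20×205)/(31.50) = 509.6/31.50 = 16.18 mg/L.
Initial deficit D₀ = C_s − DO₀ = 8.08 − 7.068 = 1.012 mg/L.
D(1.20) = [0.179×16.18/(1.17−0.179)](e^(−0.179×1.20) − e^(−1.17×1.20)) + 1.012 e^(−1.17×1.20)
= 2.922 × (0.8067 − 0.2456) + 1.012 × 0.2456 = 1.888 mg/L.
DO = 8.08 − 1.888 = 6.192 mg/L.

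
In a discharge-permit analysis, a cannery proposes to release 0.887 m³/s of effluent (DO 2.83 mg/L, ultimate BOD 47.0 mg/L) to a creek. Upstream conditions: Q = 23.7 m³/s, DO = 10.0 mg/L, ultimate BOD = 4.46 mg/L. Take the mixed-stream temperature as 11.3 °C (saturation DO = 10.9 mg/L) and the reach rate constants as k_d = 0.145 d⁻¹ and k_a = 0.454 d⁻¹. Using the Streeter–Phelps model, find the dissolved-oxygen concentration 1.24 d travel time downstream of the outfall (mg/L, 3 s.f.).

DO ≈ 9.49 mg/L

Mixed DO = (23.7×10.0 + 0.887×2.83)/(23.7+0.887) = 239.5/24.59 = 9.741 mg/L.
Mixed L₀ = (23.7×4.46 + 0.887×47.0)/(24.59) = 147.4/24.59 = 5.995 mg/L.
Initial deficit D₀ = C_s − DO₀ = 10.9 − 9.741 = 1.159 mg/L.
D(1.24) = [0.145×5.995/(0.454−0.145)](e^(−0.145×1.24) − e^(−0.454×1.24)) + 1.159 e^(−0.454×1.24)
= 2.813 × (0.8354 − 0.5695) + 1.159 × 0.5695 = 1.408 mg/L.
DO = 10.9 − 1.408 = 9.492 mg/L.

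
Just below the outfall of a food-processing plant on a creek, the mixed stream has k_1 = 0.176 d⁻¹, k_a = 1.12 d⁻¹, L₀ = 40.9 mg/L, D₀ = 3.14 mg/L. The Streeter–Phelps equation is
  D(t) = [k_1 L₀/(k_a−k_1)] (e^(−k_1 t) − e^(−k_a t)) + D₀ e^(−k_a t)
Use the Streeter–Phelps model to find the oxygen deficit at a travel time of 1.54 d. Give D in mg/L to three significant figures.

k_1 L₀/(k_a−k_1) = 0.176×40.9/(1.12−0.176) = 7.198/0.9440 = 7.625 mg/L.
e^(−k_1 t) = e^(−0.176×1.540) = 0.7626; e^(−k_a t) = e^(−1.12×1.540) = 0.1782.
D = 7.625 × (0.7626 − 0.1782) + 3.14 × 0.1782 = 4.456 + 0.5596 = 5.016 mg/L.

D ≈ 5.02 mg/L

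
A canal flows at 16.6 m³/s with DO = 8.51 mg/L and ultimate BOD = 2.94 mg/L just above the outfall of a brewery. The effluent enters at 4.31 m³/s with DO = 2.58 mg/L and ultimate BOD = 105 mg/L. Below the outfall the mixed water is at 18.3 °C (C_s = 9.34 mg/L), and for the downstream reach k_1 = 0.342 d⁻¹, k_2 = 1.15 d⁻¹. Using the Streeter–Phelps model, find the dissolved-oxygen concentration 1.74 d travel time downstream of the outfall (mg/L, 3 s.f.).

DO ≈ 4.84 mg/L

Mixed DO = (16.6×8.51 + 4.31×2.58)/(16.6+4.31) = 152.4/20.91 = 7.288 mg/L.
Mixed L₀ = (16.6×2.94 + 4.31×105)/(20.91) = 501.4/20.91 = 23.98 mg/L.
Initial deficit D₀ = C_s − DO₀ = 9.34 − 7.288 = 2.052 mg/L.
D(1.74) = [0.342×23.98/(1.15−0.342)](e^(−0.342×1.74) − e^(−1.15×1.74)) + 2.052 e^(−1.15×1.74)
= 10.15 × (0.5515 − 0.1352) + 2.052 × 0.1352 = 4.503 mg/L.
DO = 9.34 − 4.503 = 4.837 mg/L.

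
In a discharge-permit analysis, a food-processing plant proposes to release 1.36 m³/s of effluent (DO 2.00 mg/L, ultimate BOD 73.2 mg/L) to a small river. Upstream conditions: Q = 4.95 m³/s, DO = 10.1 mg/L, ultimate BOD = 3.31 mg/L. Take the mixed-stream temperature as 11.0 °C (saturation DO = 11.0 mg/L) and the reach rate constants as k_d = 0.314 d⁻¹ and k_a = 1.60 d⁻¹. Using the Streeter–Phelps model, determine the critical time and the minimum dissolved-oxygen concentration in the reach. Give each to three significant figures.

Mixed DO = (4.95×10.1 + 1.36×2.00)/(4.95+1.36) = 52.71/6.310 = 8.354 mg/L.
Mixed L₀ = (4.95×3.31 + 1.36×73.2)/(6.310) = 115.9/6.310 = 18.37 mg/L.
Initial deficit D₀ = C_s − DO₀ = 11.0 − 8.354 = 2.646 mg/L.
t_c = (1/1.286) ln[(1.60/0.314)(1 − 2.646×1.286/(0.314×18.37))] = 0.7776 × ln(2.090) = 0.5734 d.
D_c = (0.314/1.60) × 18.37 × e^(−0.314×0.5734) = 0.1962 × 18.37 × 0.8352 = 3.012 mg/L.
Minimum DO = 11.0 − 3.012 = 7.988 mg/L.

t_c ≈ 0.573 d; minimum DO ≈ 7.99 mg/L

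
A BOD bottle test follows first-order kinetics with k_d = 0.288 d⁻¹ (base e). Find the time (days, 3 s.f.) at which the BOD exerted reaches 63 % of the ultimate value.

y/L₀ = 1 − e^(−k_d t) = 0.63 ⇒ e^(−k_d t) = 0.370
t = −ln(0.370) / 0.288 = 0.9943 / 0.288 = 3.452 d.

t ≈ 3.45 d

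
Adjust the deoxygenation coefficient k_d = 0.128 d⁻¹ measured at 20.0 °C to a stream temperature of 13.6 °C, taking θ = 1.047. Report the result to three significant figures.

k_d(T₂) = k_d(T₁) · θ^(T₂−T₁) = 0.128 × 1.047^(13.6−20.0)
= 0.128 × 1.047^-6.40 = 0.128 × 0.7453 = 0.09540 d⁻¹.

k_d ≈ 0.0954 d⁻¹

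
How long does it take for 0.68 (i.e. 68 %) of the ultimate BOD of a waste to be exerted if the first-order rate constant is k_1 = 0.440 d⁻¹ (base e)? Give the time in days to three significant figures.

y/L₀ = 1 − e^(−k_1 t) = 0.68 ⇒ e^(−k_1 t) = 0.320
t = −ln(0.320) / 0.440 = 1.139 / 0.440 = 2.590 d.

t ≈ 2.59 d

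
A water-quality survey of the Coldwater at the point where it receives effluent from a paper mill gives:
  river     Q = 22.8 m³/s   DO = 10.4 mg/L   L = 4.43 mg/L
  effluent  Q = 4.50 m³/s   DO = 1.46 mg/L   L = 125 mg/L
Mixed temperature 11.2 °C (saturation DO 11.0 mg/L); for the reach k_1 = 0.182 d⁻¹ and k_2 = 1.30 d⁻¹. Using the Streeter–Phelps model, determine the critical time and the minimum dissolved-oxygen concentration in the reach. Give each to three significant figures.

Mixed DO = (22.8×10.4 + 4.50×1.46)/(22.8+4.50) = 243.7/27.30 = 8.926 mg/L.
Mixed L₀ = (22.8×4.43 + 4.50×125)/(27.30) = 663.5/27.30 = 24.30 mg/L.
Initial deficit D₀ = C_s − DO₀ = 11.0 − 8.926 = 2.074 mg/L.
t_c = (1/1.118) ln[(1.30/0.182)(1 − 2.074×1.118/(0.182×24.30))] = 0.8945 × ln(3.399) = 1.094 d.
D_c = (0.182/1.30) × 24.30 × e^(−0.182×1.094) = 0.1400 × 24.30 × 0.8194 = 2.788 mg/L.
Minimum DO = 11.0 − 2.788 = 8.212 mg/L.

t_c ≈ 1.09 d; minimum DO ≈ 8.21 mg/L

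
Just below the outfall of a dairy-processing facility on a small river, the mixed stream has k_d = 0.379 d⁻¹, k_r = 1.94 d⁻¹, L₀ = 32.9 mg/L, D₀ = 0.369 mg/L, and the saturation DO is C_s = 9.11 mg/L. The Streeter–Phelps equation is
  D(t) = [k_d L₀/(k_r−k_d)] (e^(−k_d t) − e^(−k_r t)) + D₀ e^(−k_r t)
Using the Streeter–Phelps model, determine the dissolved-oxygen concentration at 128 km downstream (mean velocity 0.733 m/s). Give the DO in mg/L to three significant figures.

Travel time t = x/v = 128 km / (0.733 m/s) = 128000 m / 0.733 m/s = 174600 s = 2.021 d.
k_d L₀/(k_r−k_d) = 0.379×32.9/(1.94−0.379) = 12.47/1.561 = 7.988 mg/L.
e^(−k_d t) = e^(−0.379×2.021) = 0.4649; e^(−k_r t) = e^(−1.94×2.021) = 0.01982.
D = 7.988 × (0.4649 − 0.01982) + 0.369 × 0.01982 = 3.555 + 0.007314 = 3.562 mg/L.
DO = C_s − D = 9.11 − 3.562 = 5.548 mg/L.

DO ≈ 5.55 mg/L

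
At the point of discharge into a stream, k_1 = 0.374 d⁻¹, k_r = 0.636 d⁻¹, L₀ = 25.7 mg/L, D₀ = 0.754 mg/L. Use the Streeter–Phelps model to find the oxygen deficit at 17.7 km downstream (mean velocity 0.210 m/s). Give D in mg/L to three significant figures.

Travel time t = x/v = 17.7 km / (0.210 m/s) = 17700 m / 0.210 m/s = 84290 s = 0.9755 d.
k_1 L₀/(k_r−k_1) = 0.374×25.7/(0.636−0.374) = 9.612/0.2620 = 36.69 mg/L.
e^(−k_1 t) = e^(−0.374×0.9755) = 0.6943; e^(−k_r t) = e^(−0.636×0.9755) = 0.5377.
D = 36.69 × (0.6943 − 0.5377) + 0.754 × 0.5377 = 5.745 + 0.4054 = 6.150 mg/L.

D ≈ 6.15 mg/L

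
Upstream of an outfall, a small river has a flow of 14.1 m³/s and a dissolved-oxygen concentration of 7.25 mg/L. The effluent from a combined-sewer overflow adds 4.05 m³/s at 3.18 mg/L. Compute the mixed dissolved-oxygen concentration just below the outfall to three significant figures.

6.34 mg/L

Flow-weighted mixing: C = (Q_r C_r + Q_w C_w)/(Q_r + Q_w)
= (14.1×7.25 + 4.05×3.18)/(14.1 + 4.05) = 115.1/18.15 = 6.342 mg/L.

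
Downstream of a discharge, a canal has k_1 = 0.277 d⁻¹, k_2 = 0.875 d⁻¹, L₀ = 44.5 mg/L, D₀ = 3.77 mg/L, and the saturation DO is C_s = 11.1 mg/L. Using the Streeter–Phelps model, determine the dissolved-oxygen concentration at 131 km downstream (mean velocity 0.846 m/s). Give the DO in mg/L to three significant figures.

DO ≈ 2.06 mg/L

Travel time t = x/v = 131 km / (0.846 m/s) = 131000 m / 0.846 m/s = 154800 s = 1.792 d.
k_1 L₀/(k_2−k_1) = 0.277×44.5/(0.875−0.277) = 12.33/0.5980 = 20.61 mg/L.
e^(−k_1 t) = e^(−0.277×1.792) = 0.6087; e^(−k_2 t) = e^(−0.875×1.792) = 0.2084.
D = 20.61 × (0.6087 − 0.2084) + 3.77 × 0.2084 = 8.251 + 0.7858 = 9.036 mg/L.
DO = C_s − D = 11.1 − 9.036 = 2.064 mg/L.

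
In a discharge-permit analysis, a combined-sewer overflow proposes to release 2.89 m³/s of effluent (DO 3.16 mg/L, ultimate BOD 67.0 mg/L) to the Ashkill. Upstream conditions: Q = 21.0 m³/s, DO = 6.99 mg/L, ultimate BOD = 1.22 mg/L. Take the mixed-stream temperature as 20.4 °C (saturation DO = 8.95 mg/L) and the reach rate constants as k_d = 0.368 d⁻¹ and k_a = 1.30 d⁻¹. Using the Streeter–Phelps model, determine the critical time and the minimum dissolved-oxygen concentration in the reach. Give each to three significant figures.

t_c ≈ 0.169 d; minimum DO ≈ 6.51 mg/L

Mixed DO = (21.0×6.99 + 2.89×3.16)/(21.0+2.89) = 155.9/23.89 = 6.527 mg/L.
Mixed L₀ = (21.0×1.22 + 2.89×67.0)/(23.89) = 219.2/23.89 = 9.177 mg/L.
Initial deficit D₀ = C_s − DO₀ = 8.95 − 6.527 = 2.423 mg/L.
t_c = (1/0.9320) ln[(1.30/0.368)(1 − 2.423×0.9320/(0.368×9.177))] = 1.073 × ln(1.170) = 0.1687 d.
D_c = (0.368/1.30) × 9.177 × e^(−0.368×0.1687) = 0.2831 × 9.177 × 0.9398 = 2.442 mg/L.
Minimum DO = 8.95 − 2.442 = 6.508 mg/L.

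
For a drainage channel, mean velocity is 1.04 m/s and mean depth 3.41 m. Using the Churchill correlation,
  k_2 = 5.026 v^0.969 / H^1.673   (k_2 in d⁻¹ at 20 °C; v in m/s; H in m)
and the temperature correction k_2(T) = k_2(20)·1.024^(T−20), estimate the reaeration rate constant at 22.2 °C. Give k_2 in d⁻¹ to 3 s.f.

k_2(20) = 5.026 × 1.04^0.969 / 3.41^1.673 = 5.026 × 1.039 / 7.786 = 0.6705 d⁻¹.
k_2(22.2) = 0.6705 × 1.024^(22.2−20) = 0.6705 × 1.054 = 0.7065 d⁻¹.

k_2 ≈ 0.706 d⁻¹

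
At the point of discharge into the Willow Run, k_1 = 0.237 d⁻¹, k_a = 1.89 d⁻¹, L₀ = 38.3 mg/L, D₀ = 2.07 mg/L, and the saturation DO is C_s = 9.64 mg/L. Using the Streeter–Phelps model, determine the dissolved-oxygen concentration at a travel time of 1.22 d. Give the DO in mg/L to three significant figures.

k_1 L₀/(k_a−k_1) = 0.237×38.3/(1.89−0.237) = 9.077/1.653 = 5.491 mg/L.
e^(−k_1 t) = e^(−0.237×1.220) = 0.7489; e^(−k_a t) = e^(−1.89×1.220) = 0.09968.
D = 5.491 × (0.7489 − 0.09968) + 2.07 × 0.09968 = 3.565 + 0.2063 = 3.771 mg/L.
DO = C_s − D = 9.64 − 3.771 = 5.869 mg/L.

DO ≈ 5.87 mg/L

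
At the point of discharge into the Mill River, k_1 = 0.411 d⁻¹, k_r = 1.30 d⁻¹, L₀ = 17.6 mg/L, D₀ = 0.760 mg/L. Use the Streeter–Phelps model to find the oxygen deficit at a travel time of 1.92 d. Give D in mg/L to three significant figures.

D ≈ 3.09 mg/L

k_1 L₀/(k_r−k_1) = 0.411×17.6/(1.30−0.411) = 7.234/0.8890 = 8.137 mg/L.
e^(−k_1 t) = e^(−0.411×1.920) = 0.4542; e^(−k_r t) = e^(−1.30×1.920) = 0.08241.
D = 8.137 × (0.4542 − 0.08241) + 0.760 × 0.08241 = 3.026 + 0.06263 = 3.088 mg/L.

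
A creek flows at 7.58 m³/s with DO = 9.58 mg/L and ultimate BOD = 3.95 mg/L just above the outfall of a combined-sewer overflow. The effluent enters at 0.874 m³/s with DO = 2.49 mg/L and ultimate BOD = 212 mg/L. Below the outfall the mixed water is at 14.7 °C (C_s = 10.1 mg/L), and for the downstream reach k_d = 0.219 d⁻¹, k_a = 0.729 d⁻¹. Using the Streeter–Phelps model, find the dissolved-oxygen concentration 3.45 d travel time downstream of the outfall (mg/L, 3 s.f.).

DO ≈ 5.75 mg/L

Mixed DO = (7.58×9.58 + 0.874×2.49)/(7.58+0.874) = 74.79/8.454 = 8.847 mg/L.
Mixed L₀ = (7.58×3.95 + 0.874×212)/(8.454) = 215.2/8.454 = 25.46 mg/L.
Initial deficit D₀ = C_s − DO₀ = 10.1 − 8.847 = 1.253 mg/L.
D(3.45) = [0.219×25.46/(0.729−0.219)](e^(−0.219×3.45) − e^(−0.729×3.45)) + 1.253 e^(−0.729×3.45)
= 10.93 × (0.4698 − 0.08086) + 1.253 × 0.08086 = 4.353 mg/L.
DO = 10.1 − 4.353 = 5.747 mg/L.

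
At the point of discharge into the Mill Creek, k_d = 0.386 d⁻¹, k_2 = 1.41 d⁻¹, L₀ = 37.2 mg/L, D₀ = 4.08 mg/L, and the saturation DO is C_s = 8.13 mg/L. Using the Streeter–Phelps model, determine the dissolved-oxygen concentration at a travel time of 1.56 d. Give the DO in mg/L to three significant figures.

k_d L₀/(k_2−k_d) = 0.386×37.2/(1.41−0.386) = 14.36/1.024 = 14.02 mg/L.
e^(−k_d t) = e^(−0.386×1.560) = 0.5476; e^(−k_2 t) = e^(−1.41×1.560) = 0.1108.
D = 14.02 × (0.5476 − 0.1108) + 4.08 × 0.1108 = 6.125 + 0.4523 = 6.577 mg/L.
DO = C_s − D = 8.13 − 6.577 = 1.553 mg/L.

DO ≈ 1.55 mg/L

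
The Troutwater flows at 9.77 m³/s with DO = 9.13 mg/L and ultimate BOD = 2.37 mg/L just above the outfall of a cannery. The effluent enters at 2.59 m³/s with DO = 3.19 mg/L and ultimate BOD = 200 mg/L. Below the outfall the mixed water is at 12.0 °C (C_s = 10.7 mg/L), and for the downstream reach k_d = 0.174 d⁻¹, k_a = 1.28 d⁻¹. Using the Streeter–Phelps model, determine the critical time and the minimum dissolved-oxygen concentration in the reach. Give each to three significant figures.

t_c ≈ 1.33 d; minimum DO ≈ 5.98 mg/L

Mixed DO = (9.77×9.13 + 2.59×3.19)/(9.77+2.59) = 97.46/12.36 = 7.885 mg/L.
Mixed L₀ = (9.77×2.37 + 2.59×200)/(12.36) = 541.2/12.36 = 43.78 mg/L.
Initial deficit D₀ = C_s − DO₀ = 10.7 − 7.885 = 2.815 mg/L.
t_c = (1/1.106) ln[(1.28/0.174)(1 − 2.815×1.106/(0.174×43.78))] = 0.9042 × ln(4.350) = 1.329 d.
D_c = (0.174/1.28) × 43.78 × e^(−0.174×1.329) = 0.1359 × 43.78 × 0.7935 = 4.723 mg/L.
Minimum DO = 10.7 − 4.723 = 5.977 mg/L.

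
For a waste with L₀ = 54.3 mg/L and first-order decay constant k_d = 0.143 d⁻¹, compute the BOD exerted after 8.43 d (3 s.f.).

y_t = L₀(1 − e^(−k_d t)) = 54.3 × (1 − e^(−0.143×8.43))
= 54.3 × (1 − 0.2995) = 54.3 × 0.7005 = 38.03 mg/L.

y ≈ 38.0 mg/L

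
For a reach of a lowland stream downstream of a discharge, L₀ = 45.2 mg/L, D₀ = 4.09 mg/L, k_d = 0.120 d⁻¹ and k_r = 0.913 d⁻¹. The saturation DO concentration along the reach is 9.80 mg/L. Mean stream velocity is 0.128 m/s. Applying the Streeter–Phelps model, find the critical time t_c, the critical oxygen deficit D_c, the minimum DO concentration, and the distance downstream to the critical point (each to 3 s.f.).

t_c = [1/(k_r−k_d)] ln[(k_r/k_d)(1 − D₀(k_r−k_d)/(k_d L₀))]
= [1/(0.913−0.120)] ln[(0.913/0.120)(1 − 4.09×0.7930/(0.120×45.2))]
= (1/0.7930) ln[7.608 × 0.4020] = 1.261 × ln(3.059) = 1.261 × 1.118 = 1.410 d.
L(t_c) = L₀ e^(−k_d t_c) = 45.2 × 0.8444 = 38.16 mg/L, and at the critical point k_r D_c = k_d L, so D_c = (0.120/0.913) × 38.16 = 5.016 mg/L.
Minimum DO = C_s − D_c = 9.80 − 5.016 = 4.784 mg/L.
x_c = v t_c = 0.128 m/s × 1.410 d × 86400 s/d = 15590 m ≈ 15.6 km.

t_c ≈ 1.41 d; D_c ≈ 5.02 mg/L; min DO ≈ 4.78 mg/L; x_c ≈ 15.6 km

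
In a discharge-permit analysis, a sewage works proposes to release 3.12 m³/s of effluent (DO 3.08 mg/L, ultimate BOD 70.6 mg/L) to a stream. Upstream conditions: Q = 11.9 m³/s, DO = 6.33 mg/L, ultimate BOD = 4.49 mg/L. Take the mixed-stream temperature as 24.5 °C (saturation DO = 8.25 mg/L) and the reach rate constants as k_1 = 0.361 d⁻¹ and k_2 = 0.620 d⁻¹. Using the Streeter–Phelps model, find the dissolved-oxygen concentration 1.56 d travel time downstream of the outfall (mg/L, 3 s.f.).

Mixed DO = (11.9×6.33 + 3.12×3.08)/(11.9+3.12) = 84.94/15.02 = 5.655 mg/L.
Mixed L₀ = (11.9×4.49 + 3.12×70.6)/(15.02) = 273.7/15.02 = 18.22 mg/L.
Initial deficit D₀ = C_s − DO₀ = 8.25 − 5.655 = 2.595 mg/L.
D(1.56) = [0.361×18.22/(0.620−0.361)](e^(−0.361×1.56) − e^(−0.620×1.56)) + 2.595 e^(−0.620×1.56)
= 25.40 × (0.5694 − 0.3801) + 2.595 × 0.3801 = 5.794 mg/L.
DO = 8.25 − 5.794 = 2.456 mg/L.

DO ≈ 2.46 mg/L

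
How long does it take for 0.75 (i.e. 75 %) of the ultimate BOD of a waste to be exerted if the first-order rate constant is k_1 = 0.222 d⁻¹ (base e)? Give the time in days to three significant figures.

y/L₀ = 1 − e^(−k_1 t) = 0.75 ⇒ e^(−k_1 t) = 0.250
t = −ln(0.250) / 0.222 = 1.386 / 0.222 = 6.245 d.

t ≈ 6.24 d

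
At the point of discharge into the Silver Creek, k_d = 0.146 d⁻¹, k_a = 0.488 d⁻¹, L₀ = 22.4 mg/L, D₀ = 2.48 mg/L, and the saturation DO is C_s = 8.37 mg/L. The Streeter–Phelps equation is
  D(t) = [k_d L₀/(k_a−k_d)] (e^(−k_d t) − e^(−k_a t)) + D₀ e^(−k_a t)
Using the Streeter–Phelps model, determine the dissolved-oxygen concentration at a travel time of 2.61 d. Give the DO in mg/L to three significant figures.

k_d L₀/(k_a−k_d) = 0.146×22.4/(0.488−0.146) = 3.270/0.3420 = 9.563 mg/L.
e^(−k_d t) = e^(−0.146×2.610) = 0.6831; e^(−k_a t) = e^(−0.488×2.610) = 0.2798.
D = 9.563 × (0.6831 − 0.2798) + 2.48 × 0.2798 = 3.857 + 0.6939 = 4.551 mg/L.
DO = C_s − D = 8.37 − 4.551 = 3.819 mg/L.

DO ≈ 3.82 mg/L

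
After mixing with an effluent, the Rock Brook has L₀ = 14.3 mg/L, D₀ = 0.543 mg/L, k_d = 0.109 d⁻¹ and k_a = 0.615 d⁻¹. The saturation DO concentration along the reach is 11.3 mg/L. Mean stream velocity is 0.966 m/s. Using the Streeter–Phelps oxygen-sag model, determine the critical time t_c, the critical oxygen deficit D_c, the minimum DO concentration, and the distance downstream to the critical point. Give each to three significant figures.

At the critical point dD/dt = 0, so k_d L₀ e^(−k_d t) = k_a D. Substituting D(t) from the Streeter–Phelps equation and solving for t gives
t_c = ln[(k_a/k_d)(1 − D₀(k_a−k_d)/(k_d L₀))] / (k_a−k_d).
Here k_a−k_d = 0.5060 d⁻¹ and 1 − D₀(k_a−k_d)/(k_d L₀) = 1 − 0.543×0.5060/(0.109×14.3) = 0.8237, so
t_c = ln(5.642 × 0.8237) / 0.5060 = 1.536 / 0.5060 = 3.036 d.
L(t_c) = L₀ e^(−k_d t_c) = 14.3 × 0.7182 = 10.27 mg/L, and at the critical point k_a D_c = k_d L, so D_c = (0.109/0.615) × 10.27 = 1.820 mg/L.
Minimum DO = C_s − D_c = 11.3 − 1.820 = 9.480 mg/L.
x_c = v t_c = 0.966 m/s × 3.036 d × 86400 s/d = 253400 m ≈ 253 km.

t_c ≈ 3.04 d; D_c ≈ 1.82 mg/L; min DO ≈ 9.48 mg/L; x_c ≈ 253 km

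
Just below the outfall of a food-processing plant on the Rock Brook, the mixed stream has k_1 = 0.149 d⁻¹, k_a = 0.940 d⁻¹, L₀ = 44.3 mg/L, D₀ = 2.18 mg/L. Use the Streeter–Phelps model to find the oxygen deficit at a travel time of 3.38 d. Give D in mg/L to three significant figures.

D ≈ 4.79 mg/L

k_1 L₀/(k_a−k_1) = 0.149×44.3/(0.940−0.149) = 6.601/0.7910 = 8.345 mg/L.
e^(−k_1 t) = e^(−0.149×3.380) = 0.6043; e^(−k_a t) = e^(−0.940×3.380) = 0.04170.
D = 8.345 × (0.6043 − 0.04170) + 2.18 × 0.04170 = 4.695 + 0.09091 = 4.786 mg/L.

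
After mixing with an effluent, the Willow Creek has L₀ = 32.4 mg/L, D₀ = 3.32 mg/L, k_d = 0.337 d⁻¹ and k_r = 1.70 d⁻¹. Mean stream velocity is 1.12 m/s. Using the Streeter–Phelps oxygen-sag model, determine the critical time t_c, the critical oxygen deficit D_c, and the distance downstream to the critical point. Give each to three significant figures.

At the critical point dD/dt = 0, so k_d L₀ e^(−k_d t) = k_r D. Substituting D(t) from the Streeter–Phelps equation and solving for t gives
t_c = ln[(k_r/k_d)(1 − D₀(k_r−k_d)/(k_d L₀))] / (k_r−k_d).
Here k_r−k_d = 1.363 d⁻¹ and 1 − D₀(k_r−k_d)/(k_d L₀) = 1 − 3.32×1.363/(0.337×32.4) = 0.5856, so
t_c = ln(5.045 × 0.5856) / 1.363 = 1.083 / 1.363 = 0.7947 d.
D_c = (k_d/k_r) L₀ e^(−k_d t_c) = (0.337/1.70) × 32.4 × e^(−0.337×0.7947) = 0.1982 × 32.4 × 0.7651 = 4.914 mg/L.
x_c = v t_c = 1.12 m/s × 0.7947 d × 86400 s/d = 76900 m ≈ 76.9 km.

t_c ≈ 0.795 d; D_c ≈ 4.91 mg/L; x_c ≈ 76.9 km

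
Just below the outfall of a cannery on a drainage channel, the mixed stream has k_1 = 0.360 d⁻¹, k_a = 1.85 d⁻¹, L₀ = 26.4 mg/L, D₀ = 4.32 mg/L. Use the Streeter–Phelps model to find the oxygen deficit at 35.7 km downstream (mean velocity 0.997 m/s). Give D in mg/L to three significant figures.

D ≈ 4.54 mg/L

Travel time t = x/v = 35.7 km / (0.997 m/s) = 35700 m / 0.997 m/s = 35810 s = 0.4144 d.
k_1 L₀/(k_a−k_1) = 0.360×26.4/(1.85−0.360) = 9.504/1.490 = 6.379 mg/L.
e^(−k_1 t) = e^(−0.360×0.4144) = 0.8614; e^(−k_a t) = e^(−1.85×0.4144) = 0.4645.
D = 6.379 × (0.8614 − 0.4645) + 4.32 × 0.4645 = 2.531 + 2.007 = 4.538 mg/L.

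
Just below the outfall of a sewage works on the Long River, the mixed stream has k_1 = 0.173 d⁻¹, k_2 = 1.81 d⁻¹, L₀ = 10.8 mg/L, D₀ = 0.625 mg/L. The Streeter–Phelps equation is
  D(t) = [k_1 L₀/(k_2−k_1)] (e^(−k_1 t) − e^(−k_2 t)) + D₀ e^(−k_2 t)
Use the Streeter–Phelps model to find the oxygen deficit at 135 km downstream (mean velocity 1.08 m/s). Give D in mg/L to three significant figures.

D ≈ 0.851 mg/L

Travel time t = x/v = 135 km / (1.08 m/s) = 135000 m / 1.08 m/s = 125000 s = 1.447 d.
k_1 L₀/(k_2−k_1) = 0.173×10.8/(1.81−0.173) = 1.868/1.637 = 1.141 mg/L.
e^(−k_1 t) = e^(−0.173×1.447) = 0.7786; e^(−k_2 t) = e^(−1.81×1.447) = 0.07290.
D = 1.141 × (0.7786 − 0.07290) + 0.625 × 0.07290 = 0.8054 + 0.04556 = 0.8510 mg/L.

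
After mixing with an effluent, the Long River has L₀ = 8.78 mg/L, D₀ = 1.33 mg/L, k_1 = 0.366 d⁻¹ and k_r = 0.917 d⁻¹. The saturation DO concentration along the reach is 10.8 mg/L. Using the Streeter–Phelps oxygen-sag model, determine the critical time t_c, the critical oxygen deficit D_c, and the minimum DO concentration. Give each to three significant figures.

t_c ≈ 1.20 d; D_c ≈ 2.26 mg/L; min DO ≈ 8.54 mg/L

At the critical point dD/dt = 0, so k_1 L₀ e^(−k_1 t) = k_r D. Substituting D(t) from the Streeter–Phelps equation and solving for t gives
t_c = ln[(k_r/k_1)(1 − D₀(k_r−k_1)/(k_1 L₀))] / (k_r−k_1).
Here k_r−k_1 = 0.5510 d⁻¹ and 1 − D₀(k_r−k_1)/(k_1 L₀) = 1 − 1.33×0.5510/(0.366×8.78) = 0.7720, so
t_c = ln(2.505 × 0.7720) / 0.5510 = 0.6596 / 0.5510 = 1.197 d.
D_c = (k_1/k_r) L₀ e^(−k_1 t_c) = (0.366/0.917) × 8.78 × e^(−0.366×1.197) = 0.3991 × 8.78 × 0.6452 = 2.261 mg/L.
Minimum DO = C_s − D_c = 10.8 − 2.261 = 8.539 mg/L.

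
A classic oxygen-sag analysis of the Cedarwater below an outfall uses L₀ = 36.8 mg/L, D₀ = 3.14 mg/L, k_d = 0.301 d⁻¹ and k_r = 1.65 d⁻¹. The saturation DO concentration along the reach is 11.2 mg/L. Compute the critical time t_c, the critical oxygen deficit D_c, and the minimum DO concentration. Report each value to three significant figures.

t_c ≈ 0.904 d; D_c ≈ 5.11 mg/L; min DO ≈ 6.09 mg/L

With k_r/k_d = 5.482 and 1 − D₀(k_r−k_d)/(k_d L₀) = 0.6176,
t_c = ln(5.482 × 0.6176) / (1.65 − 0.301) = ln(3.385) / 1.349 = 1.219/1.349 = 0.9040 d.
D_c = (k_d/k_r) L₀ e^(−k_d t_c) = (0.301/1.65) × 36.8 × e^(−0.301×0.9040) = 0.1824 × 36.8 × 0.7618 = 5.114 mg/L.
Minimum DO = C_s − D_c = 11.2 − 5.114 = 6.086 mg/L.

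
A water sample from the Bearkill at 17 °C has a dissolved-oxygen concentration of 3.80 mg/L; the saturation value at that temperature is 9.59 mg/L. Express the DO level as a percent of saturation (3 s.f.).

% saturation = C/C_s × 100 = 3.80/9.59 × 100 = 39.6 %.

39.6 % saturation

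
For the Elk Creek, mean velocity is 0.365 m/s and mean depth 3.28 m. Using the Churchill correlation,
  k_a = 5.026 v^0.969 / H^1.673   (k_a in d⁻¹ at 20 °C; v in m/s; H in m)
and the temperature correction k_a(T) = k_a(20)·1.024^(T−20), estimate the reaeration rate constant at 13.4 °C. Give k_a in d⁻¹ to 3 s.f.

k_a ≈ 0.222 d⁻¹

k_a(20) = 5.026 × 0.365^0.969 / 3.28^1.673 = 5.026 × 0.3766 / 7.296 = 0.2594 d⁻¹.
k_a(13.4) = 0.2594 × 1.024^(13.4−20) = 0.2594 × 0.8551 = 0.2218 d⁻¹.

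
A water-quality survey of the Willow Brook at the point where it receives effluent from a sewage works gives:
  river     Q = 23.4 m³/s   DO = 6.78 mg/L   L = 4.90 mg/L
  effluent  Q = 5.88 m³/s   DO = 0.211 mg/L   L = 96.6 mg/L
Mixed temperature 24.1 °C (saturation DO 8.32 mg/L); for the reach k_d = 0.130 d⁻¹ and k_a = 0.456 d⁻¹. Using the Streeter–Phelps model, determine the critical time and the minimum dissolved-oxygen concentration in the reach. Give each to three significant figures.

t_c ≈ 2.72 d; minimum DO ≈ 3.65 mg/L

Mixed DO = (23.4×6.78 + 5.88×0.211)/(23.4+5.88) = 159.9/29.28 = 5.461 mg/L.
Mixed L₀ = (23.4×4.90 + 5.88×96.6)/(29.28) = 682.7/29.28 = 23.32 mg/L.
Initial deficit D₀ = C_s − DO₀ = 8.32 − 5.461 = 2.859 mg/L.
t_c = (1/0.3260) ln[(0.456/0.130)(1 − 2.859×0.3260/(0.130×23.32))] = 3.067 × ln(2.429) = 2.722 d.
D_c = (0.130/0.456) × 23.32 × e^(−0.130×2.722) = 0.2851 × 23.32 × 0.7019 = 4.666 mg/L.
Minimum DO = 8.32 − 4.666 = 3.654 mg/L.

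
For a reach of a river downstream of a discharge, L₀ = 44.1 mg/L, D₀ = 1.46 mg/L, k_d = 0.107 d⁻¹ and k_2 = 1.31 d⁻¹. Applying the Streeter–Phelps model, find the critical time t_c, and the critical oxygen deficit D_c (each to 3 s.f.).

t_c ≈ 1.70 d; D_c ≈ 3.00 mg/L

At the critical point dD/dt = 0, so k_d L₀ e^(−k_d t) = k_2 D. Substituting D(t) from the Streeter–Phelps equation and solving for t gives
t_c = ln[(k_2/k_d)(1 − D₀(k_2−k_d)/(k_d L₀))] / (k_2−k_d).
Here k_2−k_d = 1.203 d⁻¹ and 1 − D₀(k_2−k_d)/(k_d L₀) = 1 − 1.46×1.203/(0.107×44.1) = 0.6278, so
t_c = ln(12.24 × 0.6278) / 1.203 = 2.039 / 1.203 = 1.695 d.
D_c = (k_d/k_2) L₀ e^(−k_d t_c) = (0.107/1.31) × 44.1 × e^(−0.107×1.695) = 0.08168 × 44.1 × 0.8341 = 3.005 mg/L.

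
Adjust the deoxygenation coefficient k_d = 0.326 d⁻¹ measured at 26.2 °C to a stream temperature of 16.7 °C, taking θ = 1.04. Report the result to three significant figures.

k_d ≈ 0.225 d⁻¹

k_d(T₂) = k_d(T₁) · θ^(T₂−T₁) = 0.326 × 1.04^(16.7−26.2)
= 0.326 × 1.04^-9.50 = 0.326 × 0.6889 = 0.2246 d⁻¹.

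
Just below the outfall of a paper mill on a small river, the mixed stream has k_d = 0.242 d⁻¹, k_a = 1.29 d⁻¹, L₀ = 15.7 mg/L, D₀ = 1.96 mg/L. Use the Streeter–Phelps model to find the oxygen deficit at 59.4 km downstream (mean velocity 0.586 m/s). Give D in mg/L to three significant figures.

Travel time t = x/v = 59.4 km / (0.586 m/s) = 59400 m / 0.586 m/s = 101400 s = 1.173 d.
k_d L₀/(k_a−k_d) = 0.242×15.7/(1.29−0.242) = 3.799/1.048 = 3.625 mg/L.
e^(−k_d t) = e^(−0.242×1.173) = 0.7528; e^(−k_a t) = e^(−1.29×1.173) = 0.2202.
D = 3.625 × (0.7528 − 0.2202) + 1.96 × 0.2202 = 1.931 + 0.4315 = 2.363 mg/L.

D ≈ 2.36 mg/L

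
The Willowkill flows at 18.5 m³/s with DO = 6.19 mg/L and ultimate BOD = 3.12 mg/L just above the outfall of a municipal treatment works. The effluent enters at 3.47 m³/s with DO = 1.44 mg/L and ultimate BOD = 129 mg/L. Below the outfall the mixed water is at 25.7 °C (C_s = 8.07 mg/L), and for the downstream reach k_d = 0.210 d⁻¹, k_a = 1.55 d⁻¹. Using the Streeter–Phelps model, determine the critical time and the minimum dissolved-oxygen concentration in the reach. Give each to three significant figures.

Mixed DO = (18.5×6.19 + 3.47×1.44)/(18.5+3.47) = 119.5/21.97 = 5.440 mg/L.
Mixed L₀ = (18.5×3.12 + 3.47×129)/(21.97) = 505.4/21.97 = 23.00 mg/L.
Initial deficit D₀ = C_s − DO₀ = 8.07 − 5.440 = 2.630 mg/L.
t_c = (1/1.340) ln[(1.55/0.210)(1 − 2.630×1.340/(0.210×23.00))] = 0.7463 × ln(1.995) = 0.5156 d.
D_c = (0.210/1.55) × 23.00 × e^(−0.210×0.5156) = 0.1355 × 23.00 × 0.8974 = 2.797 mg/L.
Minimum DO = 8.07 − 2.797 = 5.273 mg/L.

t_c ≈ 0.516 d; minimum DO ≈ 5.27 mg/L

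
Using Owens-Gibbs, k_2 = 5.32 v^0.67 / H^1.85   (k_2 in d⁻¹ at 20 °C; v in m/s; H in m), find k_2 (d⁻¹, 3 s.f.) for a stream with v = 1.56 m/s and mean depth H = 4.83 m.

k_2 ≈ 0.389 d⁻¹

k_2 = 5.32 × 1.56^0.67 / 4.83^1.85 = 5.32 × 1.347 / 18.42 = 0.3890 d⁻¹.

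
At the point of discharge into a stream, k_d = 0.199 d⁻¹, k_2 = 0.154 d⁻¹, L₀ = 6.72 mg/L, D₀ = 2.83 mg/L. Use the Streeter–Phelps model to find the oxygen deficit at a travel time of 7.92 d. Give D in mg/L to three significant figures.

D ≈ 3.47 mg/L

k_d L₀/(k_2−k_d) = 0.199×6.72/(0.154−0.199) = 1.337/-0.04500 = -29.72 mg/L.
e^(−k_d t) = e^(−0.199×7.920) = 0.2068; e^(−k_2 t) = e^(−0.154×7.920) = 0.2953.
D = -29.72 × (0.2068 − 0.2953) + 2.83 × 0.2953 = 2.631 + 0.8358 = 3.467 mg/L.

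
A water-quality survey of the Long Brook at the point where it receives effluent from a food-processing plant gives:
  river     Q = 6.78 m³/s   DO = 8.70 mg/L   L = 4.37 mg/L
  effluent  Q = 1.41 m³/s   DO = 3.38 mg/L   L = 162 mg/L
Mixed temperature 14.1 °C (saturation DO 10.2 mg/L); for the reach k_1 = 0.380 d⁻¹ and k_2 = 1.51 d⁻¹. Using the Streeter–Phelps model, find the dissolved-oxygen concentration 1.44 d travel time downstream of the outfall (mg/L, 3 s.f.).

Mixed DO = (6.78×8.70 + 1.41×3.38)/(6.78+1.41) = 63.75/8.190 = 7.784 mg/L.
Mixed L₀ = (6.78×4.37 + 1.41×162)/(8.190) = 258.0/8.190 = 31.51 mg/L.
Initial deficit D₀ = C_s − DO₀ = 10.2 − 7.784 = 2.416 mg/L.
D(1.44) = [0.380×31.51/(1.51−0.380)](e^(−0.380×1.44) − e^(−1.51×1.44)) + 2.416 e^(−1.51×1.44)
= 10.60 × (0.5786 − 0.1137) + 2.416 × 0.1137 = 5.200 mg/L.
DO = 10.2 − 5.200 = 5.000 mg/L.

DO ≈ 5.00 mg/L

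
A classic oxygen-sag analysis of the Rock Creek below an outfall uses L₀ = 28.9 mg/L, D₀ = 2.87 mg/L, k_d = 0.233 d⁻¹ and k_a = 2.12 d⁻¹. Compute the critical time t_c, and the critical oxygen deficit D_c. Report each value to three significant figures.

At the critical point dD/dt = 0, so k_d L₀ e^(−k_d t) = k_a D. Substituting D(t) from the Streeter–Phelps equation and solving for t gives
t_c = ln[(k_a/k_d)(1 − D₀(k_a−k_d)/(k_d L₀))] / (k_a−k_d).
Here k_a−k_d = 1.887 d⁻¹ and 1 − D₀(k_a−k_d)/(k_d L₀) = 1 − 2.87×1.887/(0.233×28.9) = 0.1957, so
t_c = ln(9.099 × 0.1957) / 1.887 = 0.5771 / 1.887 = 0.3058 d.
L(t_c) = L₀ e^(−k_d t_c) = 28.9 × 0.9312 = 26.91 mg/L, and at the critical point k_a D_c = k_d L, so D_c = (0.233/2.12) × 26.91 = 2.958 mg/L.

t_c ≈ 0.306 d; D_c ≈ 2.96 mg/L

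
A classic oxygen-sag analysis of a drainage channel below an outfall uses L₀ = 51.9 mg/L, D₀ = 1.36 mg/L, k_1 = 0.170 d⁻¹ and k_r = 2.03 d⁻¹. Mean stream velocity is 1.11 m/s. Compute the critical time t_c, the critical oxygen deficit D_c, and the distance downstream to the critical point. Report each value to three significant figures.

With k_r/k_1 = 11.94 and 1 − D₀(k_r−k_1)/(k_1 L₀) = 0.7133,
t_c = ln(11.94 × 0.7133) / (2.03 − 0.170) = ln(8.518) / 1.860 = 2.142/1.860 = 1.152 d.
L(t_c) = L₀ e^(−k_1 t_c) = 51.9 × 0.8222 = 42.67 mg/L, and at the critical point k_r D_c = k_1 L, so D_c = (0.170/2.03) × 42.67 = 3.573 mg/L.
x_c = v t_c = 1.11 m/s × 1.152 d × 86400 s/d = 110500 m ≈ 110 km.

t_c ≈ 1.15 d; D_c ≈ 3.57 mg/L; x_c ≈ 110 km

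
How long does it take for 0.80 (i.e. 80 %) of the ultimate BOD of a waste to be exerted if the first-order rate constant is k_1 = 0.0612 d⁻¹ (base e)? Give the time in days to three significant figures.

y/L₀ = 1 − e^(−k_1 t) = 0.80 ⇒ e^(−k_1 t) = 0.200
t = −ln(0.200) / 0.0612 = 1.609 / 0.0612 = 26.30 d.

t ≈ 26.3 d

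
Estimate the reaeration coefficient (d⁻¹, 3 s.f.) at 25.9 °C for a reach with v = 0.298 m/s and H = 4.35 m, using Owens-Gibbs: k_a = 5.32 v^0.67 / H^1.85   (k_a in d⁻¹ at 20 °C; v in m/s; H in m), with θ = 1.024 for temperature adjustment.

k_a(20) = 5.32 × 0.298^0.67 / 4.35^1.85 = 5.32 × 0.4443 / 15.18 = 0.1558 d⁻¹.
k_a(25.9) = 0.1558 × 1.024^(25.9−20) = 0.1558 × 1.150 = 0.1791 d⁻¹.

k_a ≈ 0.179 d⁻¹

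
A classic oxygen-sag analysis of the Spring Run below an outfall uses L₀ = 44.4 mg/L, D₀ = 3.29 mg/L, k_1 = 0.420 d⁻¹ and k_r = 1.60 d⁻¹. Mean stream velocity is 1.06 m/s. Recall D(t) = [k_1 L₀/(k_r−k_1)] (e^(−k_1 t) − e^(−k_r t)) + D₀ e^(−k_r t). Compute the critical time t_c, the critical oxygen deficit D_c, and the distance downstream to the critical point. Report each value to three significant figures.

t_c ≈ 0.936 d; D_c ≈ 7.87 mg/L; x_c ≈ 85.7 km

t_c = [1/(k_r−k_1)] ln[(k_r/k_1)(1 − D₀(k_r−k_1)/(k_1 L₀))]
= [1/(1.60−0.420)] ln[(1.60/0.420)(1 − 3.29×1.180/(0.420×44.4))]
= (1/1.180) ln[3.810 × 0.7918] = 0.8475 × ln(3.016) = 0.8475 × 1.104 = 0.9357 d.
D_c = (k_1/k_r) L₀ e^(−k_1 t_c) = (0.420/1.60) × 44.4 × e^(−0.420×0.9357) = 0.2625 × 44.4 × 0.6750 = 7.868 mg/L.
x_c = v t_c = 1.06 m/s × 0.9357 d × 86400 s/d = 85690 m ≈ 85.7 km.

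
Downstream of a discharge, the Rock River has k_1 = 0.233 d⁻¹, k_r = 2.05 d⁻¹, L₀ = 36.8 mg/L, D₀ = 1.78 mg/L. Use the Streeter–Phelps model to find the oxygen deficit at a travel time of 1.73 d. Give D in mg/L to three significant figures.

D ≈ 3.07 mg/L

k_1 L₀/(k_r−k_1) = 0.233×36.8/(2.05−0.233) = 8.574/1.817 = 4.719 mg/L.
e^(−k_1 t) = e^(−0.233×1.730) = 0.6683; e^(−k_r t) = e^(−2.05×1.730) = 0.02883.
D = 4.719 × (0.6683 − 0.02883) + 1.78 × 0.02883 = 3.017 + 0.05131 = 3.069 mg/L.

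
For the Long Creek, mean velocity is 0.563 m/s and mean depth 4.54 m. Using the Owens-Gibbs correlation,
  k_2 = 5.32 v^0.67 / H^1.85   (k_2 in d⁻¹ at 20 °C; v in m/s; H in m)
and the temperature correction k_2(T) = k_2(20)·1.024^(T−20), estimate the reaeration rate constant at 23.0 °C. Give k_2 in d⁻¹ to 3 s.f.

k_2(20) = 5.32 × 0.563^0.67 / 4.54^1.85 = 5.32 × 0.6805 / 16.43 = 0.2204 d⁻¹.
k_2(23.0) = 0.2204 × 1.024^(23.0−20) = 0.2204 × 1.074 = 0.2366 d⁻¹.

k_2 ≈ 0.237 d⁻¹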